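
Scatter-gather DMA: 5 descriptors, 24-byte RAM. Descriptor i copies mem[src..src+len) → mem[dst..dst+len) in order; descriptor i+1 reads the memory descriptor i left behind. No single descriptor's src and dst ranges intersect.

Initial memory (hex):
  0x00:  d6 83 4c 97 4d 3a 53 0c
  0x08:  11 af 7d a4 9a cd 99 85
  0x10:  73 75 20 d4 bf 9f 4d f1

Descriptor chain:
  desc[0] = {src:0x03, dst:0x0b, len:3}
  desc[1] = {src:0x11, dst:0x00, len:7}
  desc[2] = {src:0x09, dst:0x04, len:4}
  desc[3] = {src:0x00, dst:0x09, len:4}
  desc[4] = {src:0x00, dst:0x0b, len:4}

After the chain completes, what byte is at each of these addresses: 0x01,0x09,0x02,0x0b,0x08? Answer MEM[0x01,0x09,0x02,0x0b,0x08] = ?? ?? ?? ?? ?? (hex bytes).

MEM[0x01,0x09,0x02,0x0b,0x08] = 20 75 d4 75 11

[0] 0x03->0x0b len=3 : 97 4d 3a
[1] 0x11->0x00 len=7 : 75 20 d4 bf 9f 4d f1
[2] 0x09->0x04 len=4 : af 7d 97 4d
[3] 0x00->0x09 len=4 : 75 20 d4 bf
[4] 0x00->0x0b len=4 : 75 20 d4 bf
query mem[0x01]=0x20, mem[0x09]=0x75, mem[0x02]=0xd4, mem[0x0b]=0x75, mem[0x08]=0x11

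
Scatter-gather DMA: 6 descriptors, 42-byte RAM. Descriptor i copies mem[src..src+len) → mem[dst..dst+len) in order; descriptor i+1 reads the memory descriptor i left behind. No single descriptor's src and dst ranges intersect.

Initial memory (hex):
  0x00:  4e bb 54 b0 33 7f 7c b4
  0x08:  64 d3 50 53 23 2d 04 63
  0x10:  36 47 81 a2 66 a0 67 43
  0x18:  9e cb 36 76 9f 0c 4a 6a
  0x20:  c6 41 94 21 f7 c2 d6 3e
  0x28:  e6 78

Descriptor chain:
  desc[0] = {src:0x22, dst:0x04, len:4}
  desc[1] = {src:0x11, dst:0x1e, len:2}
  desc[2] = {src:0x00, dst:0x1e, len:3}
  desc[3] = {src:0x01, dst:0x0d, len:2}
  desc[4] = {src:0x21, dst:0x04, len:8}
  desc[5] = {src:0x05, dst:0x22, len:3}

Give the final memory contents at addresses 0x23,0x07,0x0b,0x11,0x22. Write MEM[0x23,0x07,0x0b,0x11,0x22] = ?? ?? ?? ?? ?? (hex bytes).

[0] 0x22->0x04 len=4 : 94 21 f7 c2
[1] 0x11->0x1e len=2 : 47 81
[2] 0x00->0x1e len=3 : 4e bb 54
[3] 0x01->0x0d len=2 : bb 54
[4] 0x21->0x04 len=8 : 41 94 21 f7 c2 d6 3e e6
[5] 0x05->0x22 len=3 : 94 21 f7
query mem[0x23]=0x21, mem[0x07]=0xf7, mem[0x0b]=0xe6, mem[0x11]=0x47, mem[0x22]=0x94

MEM[0x23,0x07,0x0b,0x11,0x22] = 21 f7 e6 47 94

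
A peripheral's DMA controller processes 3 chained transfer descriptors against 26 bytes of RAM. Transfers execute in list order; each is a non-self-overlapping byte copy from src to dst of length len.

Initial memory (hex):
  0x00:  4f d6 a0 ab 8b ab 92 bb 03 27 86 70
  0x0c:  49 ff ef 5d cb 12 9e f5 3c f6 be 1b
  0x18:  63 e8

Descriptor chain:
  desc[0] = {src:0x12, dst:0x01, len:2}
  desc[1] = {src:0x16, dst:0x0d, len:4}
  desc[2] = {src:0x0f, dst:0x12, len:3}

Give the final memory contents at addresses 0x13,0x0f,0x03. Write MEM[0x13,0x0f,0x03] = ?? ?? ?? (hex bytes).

MEM[0x13,0x0f,0x03] = e8 63 ab

D0: mem[0x01..0x02] <- [9e f5]
D1: mem[0x0d..0x10] <- [be 1b 63 e8]
D2: mem[0x12..0x14] <- [63 e8 12]
query mem[0x13]=0xe8, mem[0x0f]=0x63, mem[0x03]=0xab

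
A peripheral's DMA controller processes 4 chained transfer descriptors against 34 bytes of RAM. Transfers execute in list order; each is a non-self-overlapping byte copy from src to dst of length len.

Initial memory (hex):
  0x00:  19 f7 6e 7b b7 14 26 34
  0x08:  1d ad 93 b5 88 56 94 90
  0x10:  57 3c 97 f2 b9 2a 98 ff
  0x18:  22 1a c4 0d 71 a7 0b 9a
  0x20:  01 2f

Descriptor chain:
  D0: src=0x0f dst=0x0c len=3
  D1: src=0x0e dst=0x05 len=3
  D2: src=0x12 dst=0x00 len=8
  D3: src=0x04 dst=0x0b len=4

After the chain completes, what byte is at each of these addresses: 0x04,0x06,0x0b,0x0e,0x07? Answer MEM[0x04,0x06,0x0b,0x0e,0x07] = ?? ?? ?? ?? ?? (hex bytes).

MEM[0x04,0x06,0x0b,0x0e,0x07] = 98 22 98 1a 1a

  after D0: wrote 3B at 0x0c = 90573c
  after D1: wrote 3B at 0x05 = 3c9057
  after D2: wrote 8B at 0x00 = 97f2b92a98ff221a
  after D3: wrote 4B at 0x0b = 98ff221a
query mem[0x04]=0x98, mem[0x06]=0x22, mem[0x0b]=0x98, mem[0x0e]=0x1a, mem[0x07]=0x1a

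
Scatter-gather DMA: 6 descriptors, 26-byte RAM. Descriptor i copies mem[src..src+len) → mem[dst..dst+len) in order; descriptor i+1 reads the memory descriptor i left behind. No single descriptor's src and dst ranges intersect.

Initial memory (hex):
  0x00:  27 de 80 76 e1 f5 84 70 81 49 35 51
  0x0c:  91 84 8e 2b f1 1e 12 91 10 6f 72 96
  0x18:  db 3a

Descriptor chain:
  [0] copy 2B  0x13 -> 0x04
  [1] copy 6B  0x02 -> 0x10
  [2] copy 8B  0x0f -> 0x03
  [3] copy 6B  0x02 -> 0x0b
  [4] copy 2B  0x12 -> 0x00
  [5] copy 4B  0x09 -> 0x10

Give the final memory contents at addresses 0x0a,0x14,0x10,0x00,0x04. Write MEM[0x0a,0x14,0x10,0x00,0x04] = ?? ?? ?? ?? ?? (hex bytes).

MEM[0x0a,0x14,0x10,0x00,0x04] = 72 84 70 91 80

[0] 0x13->0x04 len=2 : 91 10
[1] 0x02->0x10 len=6 : 80 76 91 10 84 70
[2] 0x0f->0x03 len=8 : 2b 80 76 91 10 84 70 72
[3] 0x02->0x0b len=6 : 80 2b 80 76 91 10
[4] 0x12->0x00 len=2 : 91 10
[5] 0x09->0x10 len=4 : 70 72 80 2b
query mem[0x0a]=0x72, mem[0x14]=0x84, mem[0x10]=0x70, mem[0x00]=0x91, mem[0x04]=0x80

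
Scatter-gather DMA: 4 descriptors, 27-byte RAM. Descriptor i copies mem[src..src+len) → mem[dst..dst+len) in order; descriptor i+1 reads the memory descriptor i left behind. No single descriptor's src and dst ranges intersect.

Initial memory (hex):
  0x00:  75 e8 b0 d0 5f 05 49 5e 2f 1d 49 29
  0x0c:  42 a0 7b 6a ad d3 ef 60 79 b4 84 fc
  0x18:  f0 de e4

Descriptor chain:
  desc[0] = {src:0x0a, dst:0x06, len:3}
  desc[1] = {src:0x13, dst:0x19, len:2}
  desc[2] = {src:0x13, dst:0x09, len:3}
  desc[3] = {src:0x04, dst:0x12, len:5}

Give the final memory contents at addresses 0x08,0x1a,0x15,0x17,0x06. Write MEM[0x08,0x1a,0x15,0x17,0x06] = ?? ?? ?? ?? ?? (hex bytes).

D0: mem[0x06..0x08] <- [49 29 42]
D1: mem[0x19..0x1a] <- [60 79]
D2: mem[0x09..0x0b] <- [60 79 b4]
D3: mem[0x12..0x16] <- [5f 05 49 29 42]
query mem[0x08]=0x42, mem[0x1a]=0x79, mem[0x15]=0x29, mem[0x17]=0xfc, mem[0x06]=0x49

MEM[0x08,0x1a,0x15,0x17,0x06] = 42 79 29 fc 49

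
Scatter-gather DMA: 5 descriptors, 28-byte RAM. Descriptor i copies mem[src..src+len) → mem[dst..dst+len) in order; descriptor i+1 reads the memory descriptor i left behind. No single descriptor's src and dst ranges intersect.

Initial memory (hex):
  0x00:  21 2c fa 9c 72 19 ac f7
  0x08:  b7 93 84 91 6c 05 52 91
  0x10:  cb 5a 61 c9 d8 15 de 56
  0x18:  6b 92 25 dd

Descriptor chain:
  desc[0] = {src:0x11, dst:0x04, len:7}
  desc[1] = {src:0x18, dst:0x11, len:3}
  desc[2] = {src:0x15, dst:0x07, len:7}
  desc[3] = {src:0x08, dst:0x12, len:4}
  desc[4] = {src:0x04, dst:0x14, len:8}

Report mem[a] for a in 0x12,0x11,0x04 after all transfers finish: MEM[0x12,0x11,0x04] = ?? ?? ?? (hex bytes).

MEM[0x12,0x11,0x04] = de 6b 5a

[0] 0x11->0x04 len=7 : 5a 61 c9 d8 15 de 56
[1] 0x18->0x11 len=3 : 6b 92 25
[2] 0x15->0x07 len=7 : 15 de 56 6b 92 25 dd
[3] 0x08->0x12 len=4 : de 56 6b 92
[4] 0x04->0x14 len=8 : 5a 61 c9 15 de 56 6b 92
query mem[0x12]=0xde, mem[0x11]=0x6b, mem[0x04]=0x5a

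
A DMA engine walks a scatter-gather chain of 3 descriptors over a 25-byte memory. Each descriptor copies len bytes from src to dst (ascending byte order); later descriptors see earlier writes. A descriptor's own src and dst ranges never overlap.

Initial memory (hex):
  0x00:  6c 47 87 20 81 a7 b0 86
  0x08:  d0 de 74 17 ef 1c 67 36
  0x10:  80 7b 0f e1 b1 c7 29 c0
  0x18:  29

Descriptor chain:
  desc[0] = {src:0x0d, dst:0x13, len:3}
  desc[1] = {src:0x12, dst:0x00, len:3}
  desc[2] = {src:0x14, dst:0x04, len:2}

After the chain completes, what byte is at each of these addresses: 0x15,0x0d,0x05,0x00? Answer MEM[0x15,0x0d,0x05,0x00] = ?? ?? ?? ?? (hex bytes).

MEM[0x15,0x0d,0x05,0x00] = 36 1c 36 0f

  after D0: wrote 3B at 0x13 = 1c6736
  after D1: wrote 3B at 0x00 = 0f1c67
  after D2: wrote 2B at 0x04 = 6736
query mem[0x15]=0x36, mem[0x0d]=0x1c, mem[0x05]=0x36, mem[0x00]=0x0f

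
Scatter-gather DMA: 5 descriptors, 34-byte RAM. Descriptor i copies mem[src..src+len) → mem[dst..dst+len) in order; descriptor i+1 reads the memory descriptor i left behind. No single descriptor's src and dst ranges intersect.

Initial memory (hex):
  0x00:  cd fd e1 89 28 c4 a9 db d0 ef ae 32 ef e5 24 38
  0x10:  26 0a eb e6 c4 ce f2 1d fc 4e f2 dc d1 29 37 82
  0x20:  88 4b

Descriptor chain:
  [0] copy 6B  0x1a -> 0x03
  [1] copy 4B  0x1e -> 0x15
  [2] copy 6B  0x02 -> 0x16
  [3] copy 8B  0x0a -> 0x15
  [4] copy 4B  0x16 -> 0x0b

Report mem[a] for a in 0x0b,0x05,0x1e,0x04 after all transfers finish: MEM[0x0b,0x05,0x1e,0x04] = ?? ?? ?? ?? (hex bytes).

MEM[0x0b,0x05,0x1e,0x04] = 32 d1 37 dc

  after D0: wrote 6B at 0x03 = f2dcd1293782
  after D1: wrote 4B at 0x15 = 3782884b
  after D2: wrote 6B at 0x16 = e1f2dcd12937
  after D3: wrote 8B at 0x15 = ae32efe52438260a
  after D4: wrote 4B at 0x0b = 32efe524
query mem[0x0b]=0x32, mem[0x05]=0xd1, mem[0x1e]=0x37, mem[0x04]=0xdc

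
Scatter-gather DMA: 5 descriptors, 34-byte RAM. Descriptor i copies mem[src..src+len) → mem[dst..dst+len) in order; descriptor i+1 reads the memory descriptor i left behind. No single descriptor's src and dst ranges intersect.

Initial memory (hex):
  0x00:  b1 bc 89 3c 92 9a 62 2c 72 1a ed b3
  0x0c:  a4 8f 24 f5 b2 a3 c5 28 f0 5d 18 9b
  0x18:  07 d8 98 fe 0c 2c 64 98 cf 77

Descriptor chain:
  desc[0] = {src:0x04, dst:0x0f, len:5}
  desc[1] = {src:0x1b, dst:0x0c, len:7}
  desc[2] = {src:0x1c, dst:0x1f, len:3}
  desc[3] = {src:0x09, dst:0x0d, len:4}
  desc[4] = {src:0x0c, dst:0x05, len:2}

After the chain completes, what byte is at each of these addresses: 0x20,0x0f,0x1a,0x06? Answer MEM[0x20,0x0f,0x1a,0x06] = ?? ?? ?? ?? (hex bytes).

D0: mem[0x0f..0x13] <- [92 9a 62 2c 72]
D1: mem[0x0c..0x12] <- [fe 0c 2c 64 98 cf 77]
D2: mem[0x1f..0x21] <- [0c 2c 64]
D3: mem[0x0d..0x10] <- [1a ed b3 fe]
D4: mem[0x05..0x06] <- [fe 1a]
query mem[0x20]=0x2c, mem[0x0f]=0xb3, mem[0x1a]=0x98, mem[0x06]=0x1a

MEM[0x20,0x0f,0x1a,0x06] = 2c b3 98 1a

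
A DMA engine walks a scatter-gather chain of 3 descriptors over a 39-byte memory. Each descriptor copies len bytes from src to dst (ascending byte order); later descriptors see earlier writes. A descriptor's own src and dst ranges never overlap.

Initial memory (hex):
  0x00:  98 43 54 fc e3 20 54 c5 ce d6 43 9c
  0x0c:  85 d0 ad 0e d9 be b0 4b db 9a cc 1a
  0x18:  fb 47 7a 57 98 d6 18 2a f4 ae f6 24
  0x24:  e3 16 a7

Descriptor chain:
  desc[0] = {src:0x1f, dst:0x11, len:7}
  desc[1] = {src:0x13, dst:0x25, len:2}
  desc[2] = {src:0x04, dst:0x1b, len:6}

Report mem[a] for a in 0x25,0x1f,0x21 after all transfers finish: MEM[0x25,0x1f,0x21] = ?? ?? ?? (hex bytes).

D0: mem[0x11..0x17] <- [2a f4 ae f6 24 e3 16]
D1: mem[0x25..0x26] <- [ae f6]
D2: mem[0x1b..0x20] <- [e3 20 54 c5 ce d6]
query mem[0x25]=0xae, mem[0x1f]=0xce, mem[0x21]=0xae

MEM[0x25,0x1f,0x21] = ae ce ae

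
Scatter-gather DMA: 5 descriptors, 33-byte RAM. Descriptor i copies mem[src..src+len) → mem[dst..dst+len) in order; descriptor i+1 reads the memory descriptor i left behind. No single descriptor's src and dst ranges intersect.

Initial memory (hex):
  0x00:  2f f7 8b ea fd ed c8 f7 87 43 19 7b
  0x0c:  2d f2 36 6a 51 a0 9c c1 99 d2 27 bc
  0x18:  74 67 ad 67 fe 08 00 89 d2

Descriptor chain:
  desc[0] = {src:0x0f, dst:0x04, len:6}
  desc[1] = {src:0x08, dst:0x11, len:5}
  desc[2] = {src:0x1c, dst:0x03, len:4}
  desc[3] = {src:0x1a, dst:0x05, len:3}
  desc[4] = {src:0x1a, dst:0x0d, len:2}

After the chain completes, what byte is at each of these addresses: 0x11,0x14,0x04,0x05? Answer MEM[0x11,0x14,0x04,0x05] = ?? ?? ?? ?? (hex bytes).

MEM[0x11,0x14,0x04,0x05] = c1 7b 08 ad

  after D0: wrote 6B at 0x04 = 6a51a09cc199
  after D1: wrote 5B at 0x11 = c199197b2d
  after D2: wrote 4B at 0x03 = fe080089
  after D3: wrote 3B at 0x05 = ad67fe
  after D4: wrote 2B at 0x0d = ad67
query mem[0x11]=0xc1, mem[0x14]=0x7b, mem[0x04]=0x08, mem[0x05]=0xad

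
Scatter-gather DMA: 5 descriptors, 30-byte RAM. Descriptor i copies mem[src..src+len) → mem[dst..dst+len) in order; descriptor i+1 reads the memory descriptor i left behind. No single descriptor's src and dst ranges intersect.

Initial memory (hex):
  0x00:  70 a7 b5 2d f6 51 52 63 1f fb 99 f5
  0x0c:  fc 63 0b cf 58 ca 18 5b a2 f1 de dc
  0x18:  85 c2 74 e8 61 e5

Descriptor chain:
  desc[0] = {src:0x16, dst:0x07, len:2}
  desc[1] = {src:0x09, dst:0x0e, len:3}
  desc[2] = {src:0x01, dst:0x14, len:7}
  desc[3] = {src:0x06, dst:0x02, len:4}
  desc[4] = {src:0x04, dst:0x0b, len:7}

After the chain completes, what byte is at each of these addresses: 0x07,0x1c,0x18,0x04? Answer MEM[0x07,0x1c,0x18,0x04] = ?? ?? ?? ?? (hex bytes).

MEM[0x07,0x1c,0x18,0x04] = de 61 51 dc

  after D0: wrote 2B at 0x07 = dedc
  after D1: wrote 3B at 0x0e = fb99f5
  after D2: wrote 7B at 0x14 = a7b52df65152de
  after D3: wrote 4B at 0x02 = 52dedcfb
  after D4: wrote 7B at 0x0b = dcfb52dedcfb99
query mem[0x07]=0xde, mem[0x1c]=0x61, mem[0x18]=0x51, mem[0x04]=0xdc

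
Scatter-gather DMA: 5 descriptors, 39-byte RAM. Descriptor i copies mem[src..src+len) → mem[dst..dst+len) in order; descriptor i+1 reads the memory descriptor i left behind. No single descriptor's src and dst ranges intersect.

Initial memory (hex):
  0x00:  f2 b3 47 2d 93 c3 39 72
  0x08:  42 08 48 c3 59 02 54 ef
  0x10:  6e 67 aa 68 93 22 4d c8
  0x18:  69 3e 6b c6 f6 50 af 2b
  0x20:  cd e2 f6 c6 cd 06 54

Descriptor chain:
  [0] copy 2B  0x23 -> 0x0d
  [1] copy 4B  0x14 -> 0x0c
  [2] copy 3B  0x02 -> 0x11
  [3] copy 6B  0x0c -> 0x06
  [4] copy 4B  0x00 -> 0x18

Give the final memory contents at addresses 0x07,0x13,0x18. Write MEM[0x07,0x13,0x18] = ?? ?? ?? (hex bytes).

D0: mem[0x0d..0x0e] <- [c6 cd]
D1: mem[0x0c..0x0f] <- [93 22 4d c8]
D2: mem[0x11..0x13] <- [47 2d 93]
D3: mem[0x06..0x0b] <- [93 22 4d c8 6e 47]
D4: mem[0x18..0x1b] <- [f2 b3 47 2d]
query mem[0x07]=0x22, mem[0x13]=0x93, mem[0x18]=0xf2

MEM[0x07,0x13,0x18] = 22 93 f2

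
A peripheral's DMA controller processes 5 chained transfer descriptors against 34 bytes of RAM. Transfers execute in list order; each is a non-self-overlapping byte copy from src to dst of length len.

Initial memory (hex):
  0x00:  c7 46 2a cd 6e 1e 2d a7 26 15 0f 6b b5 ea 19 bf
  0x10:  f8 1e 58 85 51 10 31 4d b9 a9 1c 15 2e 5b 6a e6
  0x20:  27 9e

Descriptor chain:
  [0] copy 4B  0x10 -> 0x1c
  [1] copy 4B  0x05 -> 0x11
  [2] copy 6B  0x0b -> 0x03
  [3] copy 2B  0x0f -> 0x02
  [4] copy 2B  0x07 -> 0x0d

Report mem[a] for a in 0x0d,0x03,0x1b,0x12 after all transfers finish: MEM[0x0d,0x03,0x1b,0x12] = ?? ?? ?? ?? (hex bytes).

MEM[0x0d,0x03,0x1b,0x12] = bf f8 15 2d

D0: mem[0x1c..0x1f] <- [f8 1e 58 85]
D1: mem[0x11..0x14] <- [1e 2d a7 26]
D2: mem[0x03..0x08] <- [6b b5 ea 19 bf f8]
D3: mem[0x02..0x03] <- [bf f8]
D4: mem[0x0d..0x0e] <- [bf f8]
query mem[0x0d]=0xbf, mem[0x03]=0xf8, mem[0x1b]=0x15, mem[0x12]=0x2d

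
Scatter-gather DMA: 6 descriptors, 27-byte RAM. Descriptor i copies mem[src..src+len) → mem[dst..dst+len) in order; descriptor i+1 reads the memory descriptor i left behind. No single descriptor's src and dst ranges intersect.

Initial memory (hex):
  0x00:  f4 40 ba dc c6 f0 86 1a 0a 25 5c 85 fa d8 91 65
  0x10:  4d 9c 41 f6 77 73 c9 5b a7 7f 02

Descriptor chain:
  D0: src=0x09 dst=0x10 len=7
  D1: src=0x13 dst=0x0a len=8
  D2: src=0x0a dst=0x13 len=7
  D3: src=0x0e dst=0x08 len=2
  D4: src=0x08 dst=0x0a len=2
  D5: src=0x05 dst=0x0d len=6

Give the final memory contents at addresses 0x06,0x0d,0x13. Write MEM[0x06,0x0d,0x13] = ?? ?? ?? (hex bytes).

MEM[0x06,0x0d,0x13] = 86 f0 fa

[0] 0x09->0x10 len=7 : 25 5c 85 fa d8 91 65
[1] 0x13->0x0a len=8 : fa d8 91 65 5b a7 7f 02
[2] 0x0a->0x13 len=7 : fa d8 91 65 5b a7 7f
[3] 0x0e->0x08 len=2 : 5b a7
[4] 0x08->0x0a len=2 : 5b a7
[5] 0x05->0x0d len=6 : f0 86 1a 5b a7 5b
query mem[0x06]=0x86, mem[0x0d]=0xf0, mem[0x13]=0xfa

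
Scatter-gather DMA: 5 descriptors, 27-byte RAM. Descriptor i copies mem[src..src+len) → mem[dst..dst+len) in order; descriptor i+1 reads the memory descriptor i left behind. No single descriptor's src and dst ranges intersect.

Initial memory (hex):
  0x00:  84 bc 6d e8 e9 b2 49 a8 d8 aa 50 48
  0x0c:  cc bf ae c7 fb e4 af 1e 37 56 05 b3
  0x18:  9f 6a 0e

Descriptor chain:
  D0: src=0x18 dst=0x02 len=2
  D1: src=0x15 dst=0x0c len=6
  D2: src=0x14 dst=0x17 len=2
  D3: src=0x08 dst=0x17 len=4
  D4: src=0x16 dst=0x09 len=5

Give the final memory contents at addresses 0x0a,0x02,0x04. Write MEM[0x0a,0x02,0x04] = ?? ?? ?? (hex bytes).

MEM[0x0a,0x02,0x04] = d8 9f e9

  after D0: wrote 2B at 0x02 = 9f6a
  after D1: wrote 6B at 0x0c = 5605b39f6a0e
  after D2: wrote 2B at 0x17 = 3756
  after D3: wrote 4B at 0x17 = d8aa5048
  after D4: wrote 5B at 0x09 = 05d8aa5048
query mem[0x0a]=0xd8, mem[0x02]=0x9f, mem[0x04]=0xe9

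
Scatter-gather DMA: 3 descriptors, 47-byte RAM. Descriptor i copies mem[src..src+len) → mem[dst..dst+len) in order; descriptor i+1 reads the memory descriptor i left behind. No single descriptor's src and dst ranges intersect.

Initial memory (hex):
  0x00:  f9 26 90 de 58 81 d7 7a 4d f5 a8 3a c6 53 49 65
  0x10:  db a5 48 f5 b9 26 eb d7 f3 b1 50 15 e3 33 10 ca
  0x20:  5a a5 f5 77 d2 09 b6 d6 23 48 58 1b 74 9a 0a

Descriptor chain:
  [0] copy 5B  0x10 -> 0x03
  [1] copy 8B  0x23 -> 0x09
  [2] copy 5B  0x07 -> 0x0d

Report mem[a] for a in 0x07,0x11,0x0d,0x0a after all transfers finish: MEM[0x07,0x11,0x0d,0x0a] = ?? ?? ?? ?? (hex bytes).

  after D0: wrote 5B at 0x03 = dba548f5b9
  after D1: wrote 8B at 0x09 = 77d209b6d6234858
  after D2: wrote 5B at 0x0d = b94d77d209
query mem[0x07]=0xb9, mem[0x11]=0x09, mem[0x0d]=0xb9, mem[0x0a]=0xd2

MEM[0x07,0x11,0x0d,0x0a] = b9 09 b9 d2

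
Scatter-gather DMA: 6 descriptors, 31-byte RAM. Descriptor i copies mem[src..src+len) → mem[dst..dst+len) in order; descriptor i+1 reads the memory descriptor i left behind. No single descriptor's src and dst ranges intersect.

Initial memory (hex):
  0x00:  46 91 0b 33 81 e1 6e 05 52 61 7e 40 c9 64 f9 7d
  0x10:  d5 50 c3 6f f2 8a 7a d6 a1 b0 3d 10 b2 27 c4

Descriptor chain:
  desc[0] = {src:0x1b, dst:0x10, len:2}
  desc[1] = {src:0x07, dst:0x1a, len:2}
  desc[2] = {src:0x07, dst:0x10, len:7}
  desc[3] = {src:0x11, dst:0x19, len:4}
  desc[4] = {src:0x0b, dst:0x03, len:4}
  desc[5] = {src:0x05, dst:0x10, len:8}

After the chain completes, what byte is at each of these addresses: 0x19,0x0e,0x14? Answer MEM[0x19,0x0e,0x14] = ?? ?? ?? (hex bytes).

MEM[0x19,0x0e,0x14] = 52 f9 61

  after D0: wrote 2B at 0x10 = 10b2
  after D1: wrote 2B at 0x1a = 0552
  after D2: wrote 7B at 0x10 = 0552617e40c964
  after D3: wrote 4B at 0x19 = 52617e40
  after D4: wrote 4B at 0x03 = 40c964f9
  after D5: wrote 8B at 0x10 = 64f90552617e40c9
query mem[0x19]=0x52, mem[0x0e]=0xf9, mem[0x14]=0x61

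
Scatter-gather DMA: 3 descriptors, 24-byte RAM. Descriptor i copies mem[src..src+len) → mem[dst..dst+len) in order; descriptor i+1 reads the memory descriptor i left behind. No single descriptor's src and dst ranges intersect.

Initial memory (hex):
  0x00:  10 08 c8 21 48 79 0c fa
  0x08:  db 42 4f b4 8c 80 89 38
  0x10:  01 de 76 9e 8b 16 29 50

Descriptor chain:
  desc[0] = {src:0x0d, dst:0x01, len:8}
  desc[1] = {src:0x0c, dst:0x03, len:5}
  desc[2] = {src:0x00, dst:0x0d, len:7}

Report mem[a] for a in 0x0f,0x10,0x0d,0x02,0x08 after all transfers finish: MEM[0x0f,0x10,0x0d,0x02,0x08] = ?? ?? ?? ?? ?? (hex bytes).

MEM[0x0f,0x10,0x0d,0x02,0x08] = 89 8c 10 89 8b

D0: mem[0x01..0x08] <- [80 89 38 01 de 76 9e 8b]
D1: mem[0x03..0x07] <- [8c 80 89 38 01]
D2: mem[0x0d..0x13] <- [10 80 89 8c 80 89 38]
query mem[0x0f]=0x89, mem[0x10]=0x8c, mem[0x0d]=0x10, mem[0x02]=0x89, mem[0x08]=0x8b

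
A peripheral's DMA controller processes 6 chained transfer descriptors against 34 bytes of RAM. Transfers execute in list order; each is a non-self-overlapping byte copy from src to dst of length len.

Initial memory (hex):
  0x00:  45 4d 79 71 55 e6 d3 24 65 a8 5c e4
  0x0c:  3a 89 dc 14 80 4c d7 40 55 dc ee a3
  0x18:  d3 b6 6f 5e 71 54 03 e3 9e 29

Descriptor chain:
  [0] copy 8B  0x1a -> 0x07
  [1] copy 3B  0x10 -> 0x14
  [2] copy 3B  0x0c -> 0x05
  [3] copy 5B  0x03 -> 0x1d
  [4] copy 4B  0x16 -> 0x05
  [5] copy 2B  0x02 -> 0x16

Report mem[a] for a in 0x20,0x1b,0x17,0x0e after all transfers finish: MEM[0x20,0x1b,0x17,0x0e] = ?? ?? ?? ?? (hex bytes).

MEM[0x20,0x1b,0x17,0x0e] = 9e 5e 71 29

D0: mem[0x07..0x0e] <- [6f 5e 71 54 03 e3 9e 29]
D1: mem[0x14..0x16] <- [80 4c d7]
D2: mem[0x05..0x07] <- [e3 9e 29]
D3: mem[0x1d..0x21] <- [71 55 e3 9e 29]
D4: mem[0x05..0x08] <- [d7 a3 d3 b6]
D5: mem[0x16..0x17] <- [79 71]
query mem[0x20]=0x9e, mem[0x1b]=0x5e, mem[0x17]=0x71, mem[0x0e]=0x29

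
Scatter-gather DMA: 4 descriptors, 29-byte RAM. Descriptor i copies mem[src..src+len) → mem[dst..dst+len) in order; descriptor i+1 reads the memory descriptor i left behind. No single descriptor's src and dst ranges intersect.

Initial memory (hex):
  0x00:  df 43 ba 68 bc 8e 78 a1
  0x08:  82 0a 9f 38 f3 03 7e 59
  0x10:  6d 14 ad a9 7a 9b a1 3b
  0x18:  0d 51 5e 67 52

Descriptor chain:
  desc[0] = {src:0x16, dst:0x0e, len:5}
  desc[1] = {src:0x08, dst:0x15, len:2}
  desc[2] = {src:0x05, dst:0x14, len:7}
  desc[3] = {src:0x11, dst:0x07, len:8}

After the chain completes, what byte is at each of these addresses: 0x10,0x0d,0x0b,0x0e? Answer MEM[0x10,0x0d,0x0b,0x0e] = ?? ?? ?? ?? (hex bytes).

  after D0: wrote 5B at 0x0e = a13b0d515e
  after D1: wrote 2B at 0x15 = 820a
  after D2: wrote 7B at 0x14 = 8e78a1820a9f38
  after D3: wrote 8B at 0x07 = 515ea98e78a1820a
query mem[0x10]=0x0d, mem[0x0d]=0x82, mem[0x0b]=0x78, mem[0x0e]=0x0a

MEM[0x10,0x0d,0x0b,0x0e] = 0d 82 78 0a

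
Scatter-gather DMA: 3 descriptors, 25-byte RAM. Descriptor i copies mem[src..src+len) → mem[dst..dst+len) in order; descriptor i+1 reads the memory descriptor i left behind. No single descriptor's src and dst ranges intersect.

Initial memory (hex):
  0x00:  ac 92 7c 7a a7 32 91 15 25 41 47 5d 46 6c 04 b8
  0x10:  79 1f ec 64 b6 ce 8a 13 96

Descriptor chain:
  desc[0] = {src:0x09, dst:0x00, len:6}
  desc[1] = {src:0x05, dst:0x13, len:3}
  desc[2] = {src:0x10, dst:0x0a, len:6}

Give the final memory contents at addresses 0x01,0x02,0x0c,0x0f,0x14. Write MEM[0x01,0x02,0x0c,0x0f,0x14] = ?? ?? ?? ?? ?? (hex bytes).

[0] 0x09->0x00 len=6 : 41 47 5d 46 6c 04
[1] 0x05->0x13 len=3 : 04 91 15
[2] 0x10->0x0a len=6 : 79 1f ec 04 91 15
query mem[0x01]=0x47, mem[0x02]=0x5d, mem[0x0c]=0xec, mem[0x0f]=0x15, mem[0x14]=0x91

MEM[0x01,0x02,0x0c,0x0f,0x14] = 47 5d ec 15 91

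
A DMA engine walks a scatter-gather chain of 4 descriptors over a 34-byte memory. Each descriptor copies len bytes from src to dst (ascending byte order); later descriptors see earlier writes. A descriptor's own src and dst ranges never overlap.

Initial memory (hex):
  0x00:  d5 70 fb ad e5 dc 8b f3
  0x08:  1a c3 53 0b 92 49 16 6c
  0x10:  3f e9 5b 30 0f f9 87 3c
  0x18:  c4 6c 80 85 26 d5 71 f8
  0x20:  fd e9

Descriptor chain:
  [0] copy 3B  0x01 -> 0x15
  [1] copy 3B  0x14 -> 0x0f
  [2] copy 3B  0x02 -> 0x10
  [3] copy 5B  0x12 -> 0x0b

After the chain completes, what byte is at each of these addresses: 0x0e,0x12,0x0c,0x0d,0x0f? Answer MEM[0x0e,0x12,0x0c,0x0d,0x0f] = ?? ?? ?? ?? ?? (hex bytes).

[0] 0x01->0x15 len=3 : 70 fb ad
[1] 0x14->0x0f len=3 : 0f 70 fb
[2] 0x02->0x10 len=3 : fb ad e5
[3] 0x12->0x0b len=5 : e5 30 0f 70 fb
query mem[0x0e]=0x70, mem[0x12]=0xe5, mem[0x0c]=0x30, mem[0x0d]=0x0f, mem[0x0f]=0xfb

MEM[0x0e,0x12,0x0c,0x0d,0x0f] = 70 e5 30 0f fb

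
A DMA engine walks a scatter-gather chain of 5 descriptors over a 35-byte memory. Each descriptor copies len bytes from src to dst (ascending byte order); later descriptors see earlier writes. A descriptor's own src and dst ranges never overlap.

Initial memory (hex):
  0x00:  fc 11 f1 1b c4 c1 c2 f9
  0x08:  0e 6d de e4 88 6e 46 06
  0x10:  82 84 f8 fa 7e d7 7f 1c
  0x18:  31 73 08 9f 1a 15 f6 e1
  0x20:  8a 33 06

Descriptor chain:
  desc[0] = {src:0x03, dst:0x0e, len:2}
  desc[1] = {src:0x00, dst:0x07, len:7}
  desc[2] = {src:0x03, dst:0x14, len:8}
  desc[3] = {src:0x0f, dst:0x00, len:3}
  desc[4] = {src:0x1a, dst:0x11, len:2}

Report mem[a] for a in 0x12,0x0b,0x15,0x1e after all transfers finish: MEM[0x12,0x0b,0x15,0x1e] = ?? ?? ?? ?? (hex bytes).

D0: mem[0x0e..0x0f] <- [1b c4]
D1: mem[0x07..0x0d] <- [fc 11 f1 1b c4 c1 c2]
D2: mem[0x14..0x1b] <- [1b c4 c1 c2 fc 11 f1 1b]
D3: mem[0x00..0x02] <- [c4 82 84]
D4: mem[0x11..0x12] <- [f1 1b]
query mem[0x12]=0x1b, mem[0x0b]=0xc4, mem[0x15]=0xc4, mem[0x1e]=0xf6

MEM[0x12,0x0b,0x15,0x1e] = 1b c4 c4 f6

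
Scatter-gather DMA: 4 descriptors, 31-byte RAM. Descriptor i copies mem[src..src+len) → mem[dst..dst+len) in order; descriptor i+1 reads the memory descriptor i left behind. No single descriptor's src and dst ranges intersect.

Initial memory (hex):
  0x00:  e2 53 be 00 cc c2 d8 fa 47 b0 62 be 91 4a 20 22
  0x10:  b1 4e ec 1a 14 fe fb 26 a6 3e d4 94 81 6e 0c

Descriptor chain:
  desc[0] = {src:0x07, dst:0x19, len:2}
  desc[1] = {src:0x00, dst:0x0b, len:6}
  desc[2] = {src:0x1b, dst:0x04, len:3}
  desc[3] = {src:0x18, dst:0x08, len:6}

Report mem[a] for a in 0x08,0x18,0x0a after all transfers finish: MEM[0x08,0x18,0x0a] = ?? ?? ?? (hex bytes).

MEM[0x08,0x18,0x0a] = a6 a6 47

#0 dst[0x19+2] := {0xfa,0x47}
#1 dst[0x0b+6] := {0xe2,0x53,0xbe,0x00,0xcc,0xc2}
#2 dst[0x04+3] := {0x94,0x81,0x6e}
#3 dst[0x08+6] := {0xa6,0xfa,0x47,0x94,0x81,0x6e}
query mem[0x08]=0xa6, mem[0x18]=0xa6, mem[0x0a]=0x47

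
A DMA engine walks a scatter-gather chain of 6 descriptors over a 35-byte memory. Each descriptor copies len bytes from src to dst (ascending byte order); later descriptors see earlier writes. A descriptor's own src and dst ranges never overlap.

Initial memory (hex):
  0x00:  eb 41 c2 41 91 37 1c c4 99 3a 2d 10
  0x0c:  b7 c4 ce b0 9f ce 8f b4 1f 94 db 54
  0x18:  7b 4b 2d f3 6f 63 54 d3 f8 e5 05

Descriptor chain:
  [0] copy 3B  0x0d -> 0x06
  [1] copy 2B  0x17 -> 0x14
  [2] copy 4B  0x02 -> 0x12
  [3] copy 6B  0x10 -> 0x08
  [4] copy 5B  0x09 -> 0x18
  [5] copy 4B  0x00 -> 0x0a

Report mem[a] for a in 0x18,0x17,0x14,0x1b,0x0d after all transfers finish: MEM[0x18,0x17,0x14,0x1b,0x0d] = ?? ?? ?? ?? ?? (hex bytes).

[0] 0x0d->0x06 len=3 : c4 ce b0
[1] 0x17->0x14 len=2 : 54 7b
[2] 0x02->0x12 len=4 : c2 41 91 37
[3] 0x10->0x08 len=6 : 9f ce c2 41 91 37
[4] 0x09->0x18 len=5 : ce c2 41 91 37
[5] 0x00->0x0a len=4 : eb 41 c2 41
query mem[0x18]=0xce, mem[0x17]=0x54, mem[0x14]=0x91, mem[0x1b]=0x91, mem[0x0d]=0x41

MEM[0x18,0x17,0x14,0x1b,0x0d] = ce 54 91 91 41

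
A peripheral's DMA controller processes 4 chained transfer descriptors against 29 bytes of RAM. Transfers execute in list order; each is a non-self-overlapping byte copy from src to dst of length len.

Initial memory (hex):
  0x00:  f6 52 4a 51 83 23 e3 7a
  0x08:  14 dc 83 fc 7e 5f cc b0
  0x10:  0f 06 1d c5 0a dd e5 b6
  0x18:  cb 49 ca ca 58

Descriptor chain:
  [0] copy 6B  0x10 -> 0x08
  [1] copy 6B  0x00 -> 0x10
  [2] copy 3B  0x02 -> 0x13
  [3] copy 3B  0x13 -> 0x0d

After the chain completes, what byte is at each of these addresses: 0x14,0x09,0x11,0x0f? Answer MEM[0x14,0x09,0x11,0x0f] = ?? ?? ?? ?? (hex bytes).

MEM[0x14,0x09,0x11,0x0f] = 51 06 52 83

D0: mem[0x08..0x0d] <- [0f 06 1d c5 0a dd]
D1: mem[0x10..0x15] <- [f6 52 4a 51 83 23]
D2: mem[0x13..0x15] <- [4a 51 83]
D3: mem[0x0d..0x0f] <- [4a 51 83]
query mem[0x14]=0x51, mem[0x09]=0x06, mem[0x11]=0x52, mem[0x0f]=0x83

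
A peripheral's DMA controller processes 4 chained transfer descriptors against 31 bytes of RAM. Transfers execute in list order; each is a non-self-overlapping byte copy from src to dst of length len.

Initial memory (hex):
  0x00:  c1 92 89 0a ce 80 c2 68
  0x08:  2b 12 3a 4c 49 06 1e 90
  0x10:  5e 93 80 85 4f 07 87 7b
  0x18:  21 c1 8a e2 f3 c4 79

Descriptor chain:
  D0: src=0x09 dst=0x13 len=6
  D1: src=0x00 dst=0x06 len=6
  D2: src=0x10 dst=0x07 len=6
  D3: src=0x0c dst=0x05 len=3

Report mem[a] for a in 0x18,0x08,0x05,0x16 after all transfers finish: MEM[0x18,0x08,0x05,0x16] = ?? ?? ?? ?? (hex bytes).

D0: mem[0x13..0x18] <- [12 3a 4c 49 06 1e]
D1: mem[0x06..0x0b] <- [c1 92 89 0a ce 80]
D2: mem[0x07..0x0c] <- [5e 93 80 12 3a 4c]
D3: mem[0x05..0x07] <- [4c 06 1e]
query mem[0x18]=0x1e, mem[0x08]=0x93, mem[0x05]=0x4c, mem[0x16]=0x49

MEM[0x18,0x08,0x05,0x16] = 1e 93 4c 49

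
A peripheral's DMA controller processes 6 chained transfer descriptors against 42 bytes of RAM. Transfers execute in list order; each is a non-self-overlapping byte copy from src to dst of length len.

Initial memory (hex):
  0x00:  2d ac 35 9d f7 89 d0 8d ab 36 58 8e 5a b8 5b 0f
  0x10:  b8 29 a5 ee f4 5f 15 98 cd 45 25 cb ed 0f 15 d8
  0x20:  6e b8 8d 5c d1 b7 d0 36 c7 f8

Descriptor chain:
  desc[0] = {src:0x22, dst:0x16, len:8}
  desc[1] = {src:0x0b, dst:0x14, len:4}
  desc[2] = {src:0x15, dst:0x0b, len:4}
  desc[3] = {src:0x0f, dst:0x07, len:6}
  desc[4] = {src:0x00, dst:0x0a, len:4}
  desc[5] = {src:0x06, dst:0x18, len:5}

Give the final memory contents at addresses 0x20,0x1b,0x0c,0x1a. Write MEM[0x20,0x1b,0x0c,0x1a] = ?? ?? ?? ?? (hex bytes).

MEM[0x20,0x1b,0x0c,0x1a] = 6e 29 35 b8

[0] 0x22->0x16 len=8 : 8d 5c d1 b7 d0 36 c7 f8
[1] 0x0b->0x14 len=4 : 8e 5a b8 5b
[2] 0x15->0x0b len=4 : 5a b8 5b d1
[3] 0x0f->0x07 len=6 : 0f b8 29 a5 ee 8e
[4] 0x00->0x0a len=4 : 2d ac 35 9d
[5] 0x06->0x18 len=5 : d0 0f b8 29 2d
query mem[0x20]=0x6e, mem[0x1b]=0x29, mem[0x0c]=0x35, mem[0x1a]=0xb8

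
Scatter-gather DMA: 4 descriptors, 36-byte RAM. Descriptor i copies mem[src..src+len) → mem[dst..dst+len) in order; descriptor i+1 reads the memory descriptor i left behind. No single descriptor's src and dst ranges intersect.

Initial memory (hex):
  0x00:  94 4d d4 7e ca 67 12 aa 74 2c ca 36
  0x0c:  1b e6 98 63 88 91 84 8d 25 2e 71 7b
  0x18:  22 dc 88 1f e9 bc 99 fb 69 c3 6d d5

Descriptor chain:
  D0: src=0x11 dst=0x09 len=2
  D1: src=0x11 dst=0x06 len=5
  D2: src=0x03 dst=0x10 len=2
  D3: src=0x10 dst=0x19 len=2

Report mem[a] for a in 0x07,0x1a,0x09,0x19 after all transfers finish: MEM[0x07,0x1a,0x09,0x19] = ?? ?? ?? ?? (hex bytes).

MEM[0x07,0x1a,0x09,0x19] = 84 ca 25 7e

  after D0: wrote 2B at 0x09 = 9184
  after D1: wrote 5B at 0x06 = 91848d252e
  after D2: wrote 2B at 0x10 = 7eca
  after D3: wrote 2B at 0x19 = 7eca
query mem[0x07]=0x84, mem[0x1a]=0xca, mem[0x09]=0x25, mem[0x19]=0x7e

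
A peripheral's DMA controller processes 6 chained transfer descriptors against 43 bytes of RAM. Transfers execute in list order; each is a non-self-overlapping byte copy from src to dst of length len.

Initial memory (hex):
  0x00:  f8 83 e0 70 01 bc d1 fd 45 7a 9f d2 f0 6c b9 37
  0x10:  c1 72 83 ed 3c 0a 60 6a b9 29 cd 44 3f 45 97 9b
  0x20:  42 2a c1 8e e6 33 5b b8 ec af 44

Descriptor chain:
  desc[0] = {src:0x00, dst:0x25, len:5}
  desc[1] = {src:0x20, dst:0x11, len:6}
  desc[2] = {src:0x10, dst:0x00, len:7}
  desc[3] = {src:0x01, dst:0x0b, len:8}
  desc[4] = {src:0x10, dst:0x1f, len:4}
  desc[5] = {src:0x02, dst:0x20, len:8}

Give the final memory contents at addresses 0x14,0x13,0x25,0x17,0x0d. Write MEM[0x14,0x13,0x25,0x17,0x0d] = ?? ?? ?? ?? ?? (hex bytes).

D0: mem[0x25..0x29] <- [f8 83 e0 70 01]
D1: mem[0x11..0x16] <- [42 2a c1 8e e6 f8]
D2: mem[0x00..0x06] <- [c1 42 2a c1 8e e6 f8]
D3: mem[0x0b..0x12] <- [42 2a c1 8e e6 f8 fd 45]
D4: mem[0x1f..0x22] <- [f8 fd 45 c1]
D5: mem[0x20..0x27] <- [2a c1 8e e6 f8 fd 45 7a]
query mem[0x14]=0x8e, mem[0x13]=0xc1, mem[0x25]=0xfd, mem[0x17]=0x6a, mem[0x0d]=0xc1

MEM[0x14,0x13,0x25,0x17,0x0d] = 8e c1 fd 6a c1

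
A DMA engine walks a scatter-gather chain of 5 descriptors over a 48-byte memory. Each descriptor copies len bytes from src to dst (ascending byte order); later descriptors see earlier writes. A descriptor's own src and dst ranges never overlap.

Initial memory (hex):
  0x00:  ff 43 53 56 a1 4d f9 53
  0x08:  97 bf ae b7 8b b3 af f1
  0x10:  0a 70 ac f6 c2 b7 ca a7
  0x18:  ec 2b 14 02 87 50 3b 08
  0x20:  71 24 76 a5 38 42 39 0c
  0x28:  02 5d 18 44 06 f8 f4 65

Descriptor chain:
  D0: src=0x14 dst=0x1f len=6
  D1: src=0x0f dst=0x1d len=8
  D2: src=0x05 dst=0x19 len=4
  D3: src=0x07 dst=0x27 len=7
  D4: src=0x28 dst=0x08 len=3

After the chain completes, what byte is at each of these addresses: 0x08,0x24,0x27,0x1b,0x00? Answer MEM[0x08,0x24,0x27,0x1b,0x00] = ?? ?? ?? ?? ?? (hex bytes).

MEM[0x08,0x24,0x27,0x1b,0x00] = 97 ca 53 53 ff

#0 dst[0x1f+6] := {0xc2,0xb7,0xca,0xa7,0xec,0x2b}
#1 dst[0x1d+8] := {0xf1,0x0a,0x70,0xac,0xf6,0xc2,0xb7,0xca}
#2 dst[0x19+4] := {0x4d,0xf9,0x53,0x97}
#3 dst[0x27+7] := {0x53,0x97,0xbf,0xae,0xb7,0x8b,0xb3}
#4 dst[0x08+3] := {0x97,0xbf,0xae}
query mem[0x08]=0x97, mem[0x24]=0xca, mem[0x27]=0x53, mem[0x1b]=0x53, mem[0x00]=0xff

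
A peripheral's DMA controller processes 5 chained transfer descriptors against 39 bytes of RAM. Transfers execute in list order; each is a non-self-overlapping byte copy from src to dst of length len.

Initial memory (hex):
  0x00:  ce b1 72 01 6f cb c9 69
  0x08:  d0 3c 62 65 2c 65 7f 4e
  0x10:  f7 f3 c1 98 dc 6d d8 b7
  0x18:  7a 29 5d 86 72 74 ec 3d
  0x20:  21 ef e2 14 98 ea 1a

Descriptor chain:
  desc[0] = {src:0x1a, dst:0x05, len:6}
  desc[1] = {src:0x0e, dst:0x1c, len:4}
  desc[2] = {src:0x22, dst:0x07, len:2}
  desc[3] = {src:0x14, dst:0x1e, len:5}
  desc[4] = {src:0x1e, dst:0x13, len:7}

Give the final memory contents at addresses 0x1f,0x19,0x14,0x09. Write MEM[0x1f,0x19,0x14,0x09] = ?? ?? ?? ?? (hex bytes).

#0 dst[0x05+6] := {0x5d,0x86,0x72,0x74,0xec,0x3d}
#1 dst[0x1c+4] := {0x7f,0x4e,0xf7,0xf3}
#2 dst[0x07+2] := {0xe2,0x14}
#3 dst[0x1e+5] := {0xdc,0x6d,0xd8,0xb7,0x7a}
#4 dst[0x13+7] := {0xdc,0x6d,0xd8,0xb7,0x7a,0x14,0x98}
query mem[0x1f]=0x6d, mem[0x19]=0x98, mem[0x14]=0x6d, mem[0x09]=0xec

MEM[0x1f,0x19,0x14,0x09] = 6d 98 6d ec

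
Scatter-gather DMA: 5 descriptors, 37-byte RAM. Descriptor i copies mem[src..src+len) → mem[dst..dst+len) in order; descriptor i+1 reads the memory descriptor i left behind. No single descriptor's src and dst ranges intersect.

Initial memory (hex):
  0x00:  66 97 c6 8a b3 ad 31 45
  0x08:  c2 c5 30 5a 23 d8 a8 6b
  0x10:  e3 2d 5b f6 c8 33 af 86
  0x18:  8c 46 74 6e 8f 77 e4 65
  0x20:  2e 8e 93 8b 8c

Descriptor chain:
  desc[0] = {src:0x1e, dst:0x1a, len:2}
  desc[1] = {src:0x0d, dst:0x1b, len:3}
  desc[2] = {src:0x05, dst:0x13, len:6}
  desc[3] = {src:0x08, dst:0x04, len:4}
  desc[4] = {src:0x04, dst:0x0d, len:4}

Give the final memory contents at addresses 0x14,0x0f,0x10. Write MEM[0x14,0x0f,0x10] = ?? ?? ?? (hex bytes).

[0] 0x1e->0x1a len=2 : e4 65
[1] 0x0d->0x1b len=3 : d8 a8 6b
[2] 0x05->0x13 len=6 : ad 31 45 c2 c5 30
[3] 0x08->0x04 len=4 : c2 c5 30 5a
[4] 0x04->0x0d len=4 : c2 c5 30 5a
query mem[0x14]=0x31, mem[0x0f]=0x30, mem[0x10]=0x5a

MEM[0x14,0x0f,0x10] = 31 30 5a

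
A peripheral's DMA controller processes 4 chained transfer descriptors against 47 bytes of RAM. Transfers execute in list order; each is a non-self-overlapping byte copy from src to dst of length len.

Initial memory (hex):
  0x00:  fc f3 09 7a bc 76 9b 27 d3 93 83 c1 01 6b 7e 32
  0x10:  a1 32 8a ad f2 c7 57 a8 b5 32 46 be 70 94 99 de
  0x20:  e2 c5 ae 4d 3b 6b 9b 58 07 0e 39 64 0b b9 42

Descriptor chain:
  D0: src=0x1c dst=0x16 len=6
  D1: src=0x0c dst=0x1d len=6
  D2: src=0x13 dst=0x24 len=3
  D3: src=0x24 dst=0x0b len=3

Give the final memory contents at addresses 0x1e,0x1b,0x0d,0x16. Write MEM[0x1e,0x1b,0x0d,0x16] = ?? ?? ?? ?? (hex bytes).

MEM[0x1e,0x1b,0x0d,0x16] = 6b c5 c7 70

[0] 0x1c->0x16 len=6 : 70 94 99 de e2 c5
[1] 0x0c->0x1d len=6 : 01 6b 7e 32 a1 32
[2] 0x13->0x24 len=3 : ad f2 c7
[3] 0x24->0x0b len=3 : ad f2 c7
query mem[0x1e]=0x6b, mem[0x1b]=0xc5, mem[0x0d]=0xc7, mem[0x16]=0x70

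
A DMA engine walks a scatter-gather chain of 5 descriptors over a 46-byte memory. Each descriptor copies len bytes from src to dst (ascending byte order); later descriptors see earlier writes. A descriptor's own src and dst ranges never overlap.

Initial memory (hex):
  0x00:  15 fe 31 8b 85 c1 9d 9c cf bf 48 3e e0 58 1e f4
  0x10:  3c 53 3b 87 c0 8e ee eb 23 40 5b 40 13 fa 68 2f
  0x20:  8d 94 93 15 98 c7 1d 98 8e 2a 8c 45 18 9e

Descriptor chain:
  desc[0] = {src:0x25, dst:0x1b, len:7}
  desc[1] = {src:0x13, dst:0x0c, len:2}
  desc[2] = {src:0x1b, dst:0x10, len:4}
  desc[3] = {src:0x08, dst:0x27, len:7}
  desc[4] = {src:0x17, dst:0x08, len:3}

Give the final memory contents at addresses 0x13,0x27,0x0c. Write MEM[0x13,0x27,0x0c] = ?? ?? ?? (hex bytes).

[0] 0x25->0x1b len=7 : c7 1d 98 8e 2a 8c 45
[1] 0x13->0x0c len=2 : 87 c0
[2] 0x1b->0x10 len=4 : c7 1d 98 8e
[3] 0x08->0x27 len=7 : cf bf 48 3e 87 c0 1e
[4] 0x17->0x08 len=3 : eb 23 40
query mem[0x13]=0x8e, mem[0x27]=0xcf, mem[0x0c]=0x87

MEM[0x13,0x27,0x0c] = 8e cf 87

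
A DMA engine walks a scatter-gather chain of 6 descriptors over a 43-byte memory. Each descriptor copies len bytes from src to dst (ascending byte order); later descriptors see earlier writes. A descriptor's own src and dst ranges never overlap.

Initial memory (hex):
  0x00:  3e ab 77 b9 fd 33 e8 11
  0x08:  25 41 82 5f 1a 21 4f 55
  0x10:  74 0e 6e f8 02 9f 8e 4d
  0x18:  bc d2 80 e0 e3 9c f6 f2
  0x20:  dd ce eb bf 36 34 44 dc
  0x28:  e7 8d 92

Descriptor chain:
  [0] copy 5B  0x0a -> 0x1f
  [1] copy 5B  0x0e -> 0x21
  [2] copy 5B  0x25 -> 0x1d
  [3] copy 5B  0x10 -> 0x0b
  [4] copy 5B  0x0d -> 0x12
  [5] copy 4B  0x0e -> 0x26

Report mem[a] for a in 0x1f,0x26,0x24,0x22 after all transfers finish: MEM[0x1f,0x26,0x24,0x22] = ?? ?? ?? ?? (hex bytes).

MEM[0x1f,0x26,0x24,0x22] = dc f8 0e 55

#0 dst[0x1f+5] := {0x82,0x5f,0x1a,0x21,0x4f}
#1 dst[0x21+5] := {0x4f,0x55,0x74,0x0e,0x6e}
#2 dst[0x1d+5] := {0x6e,0x44,0xdc,0xe7,0x8d}
#3 dst[0x0b+5] := {0x74,0x0e,0x6e,0xf8,0x02}
#4 dst[0x12+5] := {0x6e,0xf8,0x02,0x74,0x0e}
#5 dst[0x26+4] := {0xf8,0x02,0x74,0x0e}
query mem[0x1f]=0xdc, mem[0x26]=0xf8, mem[0x24]=0x0e, mem[0x22]=0x55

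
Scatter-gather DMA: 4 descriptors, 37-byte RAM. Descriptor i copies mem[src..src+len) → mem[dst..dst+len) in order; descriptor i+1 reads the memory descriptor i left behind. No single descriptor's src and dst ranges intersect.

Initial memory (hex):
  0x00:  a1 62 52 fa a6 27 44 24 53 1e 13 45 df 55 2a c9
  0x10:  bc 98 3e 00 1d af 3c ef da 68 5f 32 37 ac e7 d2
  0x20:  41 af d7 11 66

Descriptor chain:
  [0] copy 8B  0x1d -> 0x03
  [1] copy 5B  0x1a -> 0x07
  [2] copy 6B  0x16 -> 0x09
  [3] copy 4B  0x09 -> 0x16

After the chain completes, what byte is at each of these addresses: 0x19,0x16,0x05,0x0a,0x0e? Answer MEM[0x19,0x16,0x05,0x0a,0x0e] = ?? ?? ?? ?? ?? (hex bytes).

#0 dst[0x03+8] := {0xac,0xe7,0xd2,0x41,0xaf,0xd7,0x11,0x66}
#1 dst[0x07+5] := {0x5f,0x32,0x37,0xac,0xe7}
#2 dst[0x09+6] := {0x3c,0xef,0xda,0x68,0x5f,0x32}
#3 dst[0x16+4] := {0x3c,0xef,0xda,0x68}
query mem[0x19]=0x68, mem[0x16]=0x3c, mem[0x05]=0xd2, mem[0x0a]=0xef, mem[0x0e]=0x32

MEM[0x19,0x16,0x05,0x0a,0x0e] = 68 3c d2 ef 32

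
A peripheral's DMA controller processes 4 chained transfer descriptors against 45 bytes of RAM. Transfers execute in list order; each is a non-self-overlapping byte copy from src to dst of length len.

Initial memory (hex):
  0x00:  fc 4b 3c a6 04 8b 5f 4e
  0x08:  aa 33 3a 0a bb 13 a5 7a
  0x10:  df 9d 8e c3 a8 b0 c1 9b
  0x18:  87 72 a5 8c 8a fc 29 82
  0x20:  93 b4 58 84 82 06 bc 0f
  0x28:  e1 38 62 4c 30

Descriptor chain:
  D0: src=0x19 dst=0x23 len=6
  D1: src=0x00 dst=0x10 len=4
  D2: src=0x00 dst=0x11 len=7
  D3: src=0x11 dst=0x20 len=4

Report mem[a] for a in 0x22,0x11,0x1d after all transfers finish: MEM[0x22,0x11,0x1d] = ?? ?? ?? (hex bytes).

MEM[0x22,0x11,0x1d] = 3c fc fc

  after D0: wrote 6B at 0x23 = 72a58c8afc29
  after D1: wrote 4B at 0x10 = fc4b3ca6
  after D2: wrote 7B at 0x11 = fc4b3ca6048b5f
  after D3: wrote 4B at 0x20 = fc4b3ca6
query mem[0x22]=0x3c, mem[0x11]=0xfc, mem[0x1d]=0xfc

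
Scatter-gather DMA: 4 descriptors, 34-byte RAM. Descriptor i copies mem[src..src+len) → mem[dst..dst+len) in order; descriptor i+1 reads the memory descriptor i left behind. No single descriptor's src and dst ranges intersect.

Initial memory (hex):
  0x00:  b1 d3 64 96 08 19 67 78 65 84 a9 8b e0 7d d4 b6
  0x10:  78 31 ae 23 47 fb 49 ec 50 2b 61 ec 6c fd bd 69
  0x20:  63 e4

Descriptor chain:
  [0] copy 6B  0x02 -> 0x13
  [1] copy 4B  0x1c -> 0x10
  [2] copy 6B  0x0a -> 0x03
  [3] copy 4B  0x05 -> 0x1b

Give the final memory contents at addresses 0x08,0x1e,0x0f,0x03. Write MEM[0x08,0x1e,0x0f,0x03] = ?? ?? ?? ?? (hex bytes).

MEM[0x08,0x1e,0x0f,0x03] = b6 b6 b6 a9

#0 dst[0x13+6] := {0x64,0x96,0x08,0x19,0x67,0x78}
#1 dst[0x10+4] := {0x6c,0xfd,0xbd,0x69}
#2 dst[0x03+6] := {0xa9,0x8b,0xe0,0x7d,0xd4,0xb6}
#3 dst[0x1b+4] := {0xe0,0x7d,0xd4,0xb6}
query mem[0x08]=0xb6, mem[0x1e]=0xb6, mem[0x0f]=0xb6, mem[0x03]=0xa9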